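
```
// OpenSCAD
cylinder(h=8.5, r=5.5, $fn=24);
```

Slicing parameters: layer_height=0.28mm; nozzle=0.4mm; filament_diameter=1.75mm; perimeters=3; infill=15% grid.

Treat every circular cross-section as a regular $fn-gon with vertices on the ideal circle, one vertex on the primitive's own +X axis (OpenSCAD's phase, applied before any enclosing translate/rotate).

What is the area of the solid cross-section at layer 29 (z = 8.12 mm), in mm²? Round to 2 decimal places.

At z = 8.12 mm: the r=5.5 cylinder gives a regular 24-gon of circumradius 5.5 (constant along its height) (area = (24/2)·5.500²·sin(360°/24) = 93.95 mm²). Overall, the cross-section is a single solid region. Net area = 93.95 mm².

93.95 mm²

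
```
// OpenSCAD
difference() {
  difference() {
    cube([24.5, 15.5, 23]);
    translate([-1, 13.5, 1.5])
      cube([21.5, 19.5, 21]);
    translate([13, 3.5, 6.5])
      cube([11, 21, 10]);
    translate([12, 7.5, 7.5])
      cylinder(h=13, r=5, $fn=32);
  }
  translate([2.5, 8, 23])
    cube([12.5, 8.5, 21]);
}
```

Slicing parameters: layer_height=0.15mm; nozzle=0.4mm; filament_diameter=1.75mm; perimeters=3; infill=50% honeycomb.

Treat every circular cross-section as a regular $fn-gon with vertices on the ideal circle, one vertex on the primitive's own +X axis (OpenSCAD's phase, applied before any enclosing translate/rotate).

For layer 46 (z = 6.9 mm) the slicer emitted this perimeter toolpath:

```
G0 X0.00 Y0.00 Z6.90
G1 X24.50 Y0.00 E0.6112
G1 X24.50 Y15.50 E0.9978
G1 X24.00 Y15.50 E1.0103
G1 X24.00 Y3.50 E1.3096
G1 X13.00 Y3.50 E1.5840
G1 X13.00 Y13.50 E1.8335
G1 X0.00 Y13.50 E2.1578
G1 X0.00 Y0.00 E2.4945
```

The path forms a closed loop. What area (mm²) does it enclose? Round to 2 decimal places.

Apply the shoelace formula to the sequence of (X, Y) vertices; enclosed area = 221.75 mm².

221.75 mm²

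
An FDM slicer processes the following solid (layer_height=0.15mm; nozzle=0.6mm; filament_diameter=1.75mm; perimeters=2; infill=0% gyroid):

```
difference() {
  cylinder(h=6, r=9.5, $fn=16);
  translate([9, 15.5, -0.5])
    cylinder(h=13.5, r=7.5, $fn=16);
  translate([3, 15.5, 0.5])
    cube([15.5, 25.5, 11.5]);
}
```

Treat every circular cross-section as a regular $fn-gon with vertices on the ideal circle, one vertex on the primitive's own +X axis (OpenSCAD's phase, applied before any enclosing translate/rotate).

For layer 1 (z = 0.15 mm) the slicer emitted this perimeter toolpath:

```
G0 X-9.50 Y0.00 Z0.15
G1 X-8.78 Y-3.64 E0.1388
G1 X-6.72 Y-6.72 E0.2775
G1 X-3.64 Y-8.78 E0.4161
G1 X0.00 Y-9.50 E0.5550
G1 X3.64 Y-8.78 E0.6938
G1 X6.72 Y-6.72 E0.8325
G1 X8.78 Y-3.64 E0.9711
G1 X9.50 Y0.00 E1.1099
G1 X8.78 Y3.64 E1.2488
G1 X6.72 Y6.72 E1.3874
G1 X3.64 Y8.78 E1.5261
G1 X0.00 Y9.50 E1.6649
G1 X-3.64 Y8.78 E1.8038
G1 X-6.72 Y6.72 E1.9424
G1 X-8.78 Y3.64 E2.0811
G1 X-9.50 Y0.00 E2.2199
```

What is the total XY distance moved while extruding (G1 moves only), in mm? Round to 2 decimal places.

59.33 mm

Sum the Euclidean lengths of each G1 segment: total = 59.33 mm.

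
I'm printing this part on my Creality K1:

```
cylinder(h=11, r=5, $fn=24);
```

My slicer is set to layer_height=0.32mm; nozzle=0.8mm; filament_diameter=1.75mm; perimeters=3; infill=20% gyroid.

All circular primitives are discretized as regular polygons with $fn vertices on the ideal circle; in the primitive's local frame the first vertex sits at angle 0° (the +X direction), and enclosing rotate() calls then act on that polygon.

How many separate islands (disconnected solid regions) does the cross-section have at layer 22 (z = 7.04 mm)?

1

At z = 7.04 mm: the cylinder: section is a regular 24-gon, circumradius r=5. Overall, the cross-section is a single solid region. Island count = 1.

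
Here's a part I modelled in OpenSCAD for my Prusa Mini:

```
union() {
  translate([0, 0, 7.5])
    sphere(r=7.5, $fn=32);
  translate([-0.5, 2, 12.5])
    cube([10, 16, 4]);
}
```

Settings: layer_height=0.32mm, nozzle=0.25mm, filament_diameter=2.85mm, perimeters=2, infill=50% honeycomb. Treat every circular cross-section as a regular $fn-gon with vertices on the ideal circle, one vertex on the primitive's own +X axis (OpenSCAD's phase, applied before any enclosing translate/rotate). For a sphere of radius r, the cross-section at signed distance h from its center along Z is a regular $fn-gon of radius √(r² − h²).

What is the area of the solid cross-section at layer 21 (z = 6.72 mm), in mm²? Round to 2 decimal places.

173.68 mm²

At z = 6.72 mm: the r=7.5 sphere slices to a regular 32-gon of circumradius 7.459 (√(r²−h²) with h=0.78 from center) (area = (32/2)·7.459²·sin(360°/32) = 173.68 mm²); the cube at (-0.5, 2) is not intersected at this z (z outside [12.5, 16.5]); Merging all regions: only the r=7.5 sphere is present, so the union is just that shape — area = 173.68 mm². Overall, the cross-section is a single solid region. Net area = 173.68 mm².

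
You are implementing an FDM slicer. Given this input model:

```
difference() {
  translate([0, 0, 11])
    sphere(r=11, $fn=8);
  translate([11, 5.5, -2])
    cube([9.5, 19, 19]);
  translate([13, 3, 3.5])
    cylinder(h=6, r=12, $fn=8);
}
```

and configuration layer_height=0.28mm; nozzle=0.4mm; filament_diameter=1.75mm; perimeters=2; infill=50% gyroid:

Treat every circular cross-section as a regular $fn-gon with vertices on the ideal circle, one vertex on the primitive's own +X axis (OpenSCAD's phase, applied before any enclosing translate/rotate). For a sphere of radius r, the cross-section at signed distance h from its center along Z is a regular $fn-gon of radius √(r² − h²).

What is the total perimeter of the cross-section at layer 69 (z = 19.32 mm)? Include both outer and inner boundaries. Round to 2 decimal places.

44.06 mm

At z = 19.32 mm: the r=11 sphere slices to a regular 8-gon of circumradius 7.196 (√(r²−h²) with h=8.32 from center) (perimeter = 2·8·7.196·sin(180°/8) = 44.06 mm); the cube at (11, 5.5) is not intersected at this z (z outside [-2, 17]); the cylinder at (13, 3) is absent (z outside [3.5, 9.5]); Subtracting the remaining from the first: none of the subtracted shapes is present at this height, so the r=11 sphere is unchanged — boundary = 44.06 mm. Overall, the cross-section is a single solid region. Total boundary length (outer) = 44.06 mm.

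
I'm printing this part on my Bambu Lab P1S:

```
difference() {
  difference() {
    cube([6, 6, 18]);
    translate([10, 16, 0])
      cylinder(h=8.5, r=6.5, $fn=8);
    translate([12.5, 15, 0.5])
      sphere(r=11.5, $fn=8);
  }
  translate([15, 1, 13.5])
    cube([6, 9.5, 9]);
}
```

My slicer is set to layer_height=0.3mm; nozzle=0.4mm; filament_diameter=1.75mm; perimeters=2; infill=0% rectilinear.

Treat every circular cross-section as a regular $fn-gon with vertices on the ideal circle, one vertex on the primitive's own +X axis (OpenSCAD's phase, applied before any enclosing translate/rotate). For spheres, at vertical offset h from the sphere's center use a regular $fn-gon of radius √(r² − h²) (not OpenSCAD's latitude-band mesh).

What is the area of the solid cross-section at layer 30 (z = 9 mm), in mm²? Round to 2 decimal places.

36.00 mm²

At z = 9 mm: the cube is present — its section is the full 6×6 rectangle (area 36.00 mm²); the cylinder at (10, 16) is not intersected at this z (z outside [0, 8.5]); the r=11.5 sphere at (12.5, 15) contributes a regular 8-gon of circumradius √(11.5²−8.5²) = 7.746 (area = (8/2)·7.746²·sin(360°/8) = 169.71 mm²); After the difference (first − rest): starting from the 6×6 cube (36.00 mm²), the r=11.5 sphere at (12.5, 15) misses the remaining region (no effect) — area = 36.00 mm²; the cube at (15, 1) is not intersected at this z (z outside [13.5, 22.5]); After the difference (first − rest): none of the subtracted shapes is present at this height, so the result so far is unchanged — area = 36.00 mm². Overall, the cross-section is a single solid region. Net area = 36.00 mm².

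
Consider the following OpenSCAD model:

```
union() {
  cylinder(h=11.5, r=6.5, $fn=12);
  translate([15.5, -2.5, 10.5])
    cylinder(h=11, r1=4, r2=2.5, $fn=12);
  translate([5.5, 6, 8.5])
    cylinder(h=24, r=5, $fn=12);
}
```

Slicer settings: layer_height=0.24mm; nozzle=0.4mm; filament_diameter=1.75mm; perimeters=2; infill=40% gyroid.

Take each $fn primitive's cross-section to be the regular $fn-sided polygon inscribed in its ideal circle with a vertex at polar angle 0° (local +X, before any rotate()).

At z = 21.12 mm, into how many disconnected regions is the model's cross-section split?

At z = 21.12 mm: the cylinder is absent (z outside [0, 11.5]); the cone at (15.5, -2.5) contributes a regular 12-gon of circumradius 2.552 (interpolated between r1=4 and r2=2.5 at t=0.965); the r=5 cylinder at (5.5, 6) gives a regular 12-gon of circumradius 5 (constant along its height); Taking the union: the 2 present regions are separate (no shared area or edge), so areas and boundary lengths simply add and each stays a separate island — 2 connected regions. The result has 2 disconnected regions.

2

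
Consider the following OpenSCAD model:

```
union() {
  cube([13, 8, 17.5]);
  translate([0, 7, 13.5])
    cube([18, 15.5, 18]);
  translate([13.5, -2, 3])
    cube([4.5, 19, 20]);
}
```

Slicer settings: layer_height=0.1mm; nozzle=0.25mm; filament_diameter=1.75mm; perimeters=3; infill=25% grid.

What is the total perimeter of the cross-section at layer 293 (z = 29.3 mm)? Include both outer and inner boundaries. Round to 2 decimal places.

At z = 29.3 mm: the cube does not reach this height (z outside [0, 17.5]); the 18×15.5 cube at (0, 7) contributes its full rectangle (perimeter 67.00 mm); the cube at (13.5, -2) is absent (z outside [3, 23]); Taking the union: only the 18×15.5 cube at (0, 7) is present, so the union is just that shape — boundary = 67.00 mm. Overall, the cross-section is a single solid region. Total boundary length (outer) = 67.00 mm.

67.00 mm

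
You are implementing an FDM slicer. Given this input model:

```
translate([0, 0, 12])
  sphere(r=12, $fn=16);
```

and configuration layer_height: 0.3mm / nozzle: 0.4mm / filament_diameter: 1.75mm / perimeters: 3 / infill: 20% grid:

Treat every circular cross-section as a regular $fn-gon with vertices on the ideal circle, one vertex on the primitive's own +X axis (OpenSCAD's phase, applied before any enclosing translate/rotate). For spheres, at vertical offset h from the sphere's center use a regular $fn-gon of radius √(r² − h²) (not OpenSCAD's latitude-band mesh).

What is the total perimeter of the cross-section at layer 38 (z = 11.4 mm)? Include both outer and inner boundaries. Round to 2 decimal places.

74.82 mm

At z = 11.4 mm: the r=12 sphere contributes a regular 16-gon of circumradius √(12²−0.6²) = 11.985 (perimeter = 2·16·11.985·sin(180°/16) = 74.82 mm). Overall, the cross-section is a single solid region. Total boundary length (outer) = 74.82 mm.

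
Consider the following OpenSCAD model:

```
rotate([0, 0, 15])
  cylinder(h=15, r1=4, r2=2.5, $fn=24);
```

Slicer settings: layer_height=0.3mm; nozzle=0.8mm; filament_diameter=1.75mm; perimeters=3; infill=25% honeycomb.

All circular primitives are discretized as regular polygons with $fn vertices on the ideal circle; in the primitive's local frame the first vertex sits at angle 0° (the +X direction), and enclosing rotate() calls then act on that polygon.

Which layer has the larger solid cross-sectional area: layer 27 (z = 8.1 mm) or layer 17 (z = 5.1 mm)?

layer 17 (z = 5.1 mm)

Layer 27 (z = 8.1): the cone contributes a regular 24-gon of circumradius 3.190 (interpolated between r1=4 and r2=2.5 at t=0.540) (area = (24/2)·3.190²·sin(360°/24) = 31.61 mm²); (rotated 15° about Z; rotation is an isometry so areas/perimeters/island counts are preserved). So its area = 31.61 mm². Layer 17 (z = 5.1): the cone contributes a regular 24-gon of circumradius 3.490 (interpolated between r1=4 and r2=2.5 at t=0.340) (area = (24/2)·3.490²·sin(360°/24) = 37.83 mm²); (rotated 15° about Z; rotation is an isometry so areas/perimeters/island counts are preserved). So its area = 37.83 mm². Layer 17 is larger (37.83 vs 31.61 mm²).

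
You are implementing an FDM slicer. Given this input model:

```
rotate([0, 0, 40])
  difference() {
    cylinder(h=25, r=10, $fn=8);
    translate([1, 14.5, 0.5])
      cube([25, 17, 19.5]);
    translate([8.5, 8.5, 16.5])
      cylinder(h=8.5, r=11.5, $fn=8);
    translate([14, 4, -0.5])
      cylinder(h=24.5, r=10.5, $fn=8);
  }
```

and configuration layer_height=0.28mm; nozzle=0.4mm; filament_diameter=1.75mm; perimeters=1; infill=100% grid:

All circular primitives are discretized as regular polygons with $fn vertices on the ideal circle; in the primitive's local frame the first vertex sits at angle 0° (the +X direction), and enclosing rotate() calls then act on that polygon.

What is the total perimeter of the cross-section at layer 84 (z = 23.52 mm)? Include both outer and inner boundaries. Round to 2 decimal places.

56.98 mm

At z = 23.52 mm: the r=10 cylinder gives a regular 8-gon of circumradius 10 (constant along its height) (perimeter = 2·8·10.000·sin(180°/8) = 61.23 mm); the cube at (1, 14.5) is not intersected at this z (z outside [0.5, 20]); the cylinder at (8.5, 8.5): section is a regular 8-gon, circumradius r=11.5 (perimeter = 2·8·11.500·sin(180°/8) = 70.41 mm); the cylinder at (14, 4): section is a regular 8-gon, circumradius r=10.5 (perimeter = 2·8·10.500·sin(180°/8) = 64.29 mm); After the difference (first − rest): starting from the r=10 cylinder, the r=11.5 cylinder at (8.5, 8.5) partially overlaps it — only the 97.21 mm² overlap (of its 374.06 mm²) is removed, clipping the outline; the r=10.5 cylinder at (14, 4) partially overlaps it — only the 2.76 mm² overlap (of its 311.83 mm²) is removed, clipping the outline — boundary = 56.98 mm; (rotated 40° about Z; rotation is an isometry so areas/perimeters/island counts are preserved). Overall, the cross-section is a single solid region. Total boundary length (outer) = 56.98 mm.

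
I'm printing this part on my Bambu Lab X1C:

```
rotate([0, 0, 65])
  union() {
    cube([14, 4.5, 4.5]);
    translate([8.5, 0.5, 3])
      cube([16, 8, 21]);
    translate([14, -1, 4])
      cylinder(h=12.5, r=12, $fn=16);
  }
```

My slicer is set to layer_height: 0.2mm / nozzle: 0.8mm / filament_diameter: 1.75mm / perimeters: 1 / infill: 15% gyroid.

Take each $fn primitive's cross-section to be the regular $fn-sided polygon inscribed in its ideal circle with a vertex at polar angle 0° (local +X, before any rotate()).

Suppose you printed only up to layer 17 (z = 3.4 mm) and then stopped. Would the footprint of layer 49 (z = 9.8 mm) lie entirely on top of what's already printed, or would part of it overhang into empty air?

Compare the two slices. At z = 3.4: the cube (footprint 14×4.5) is included at this height (area 63.00 mm²); the cube at (8.5, 0.5) (footprint 16×8) is included at this height (area 128.00 mm²); the cylinder at (14, -1) does not reach this height (z outside [4, 16.5]); Merging all regions: the regions partially overlap — summed areas 191.00 mm² minus the doubly-counted overlap 22.00 mm² gives 169.00 mm² — area = 169.00 mm²; (rotated 65° about Z; rotation is an isometry so areas/perimeters/island counts are preserved). At z = 9.8: the cube is absent (z outside [0, 4.5]); the 16×8 cube at (8.5, 0.5) contributes its full rectangle (area 128.00 mm²); the r=12 cylinder at (14, -1) gives a regular 16-gon of circumradius 12 (constant along its height) (area = (16/2)·12.000²·sin(360°/16) = 440.85 mm²); Taking the union: the regions partially overlap — summed areas 568.85 mm² minus the doubly-counted overlap 122.15 mm² gives 446.70 mm² — area = 446.70 mm²; (whole slice rotated 65° about Z — lengths, areas and connectivity unchanged). Checking containment: at z = 9.8 the cross-section extends beyond the z = 3.4 cross-section by about 289.81 mm².

part overhangs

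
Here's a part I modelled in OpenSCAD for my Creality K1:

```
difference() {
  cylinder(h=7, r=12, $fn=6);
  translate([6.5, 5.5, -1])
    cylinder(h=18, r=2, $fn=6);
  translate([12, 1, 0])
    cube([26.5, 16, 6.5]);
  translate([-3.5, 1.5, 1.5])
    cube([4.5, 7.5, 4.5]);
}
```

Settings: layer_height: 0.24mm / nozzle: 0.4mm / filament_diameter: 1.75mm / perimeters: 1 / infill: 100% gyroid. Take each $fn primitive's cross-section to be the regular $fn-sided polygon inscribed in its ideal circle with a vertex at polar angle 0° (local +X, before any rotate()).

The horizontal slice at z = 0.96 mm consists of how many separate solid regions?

At z = 0.96 mm: the r=12 cylinder gives a regular 6-gon of circumradius 12 (constant along its height); the r=2 cylinder at (6.5, 5.5) contributes a regular 6-gon of circumradius 2; the 26.5×16 cube at (12, 1) contributes its full rectangle; the cube at (-3.5, 1.5) is not intersected at this z (z outside [1.5, 6]); After the difference (first − rest): starting from the r=12 cylinder, the r=2 cylinder at (6.5, 5.5) lies wholly inside it (removes its full 10.39 mm² and its 12.00 mm outline becomes a hole wall); the 26.5×16 cube at (12, 1) misses the remaining region (no effect) — 1 connected region with 1 hole. The result has 1 disconnected region.

1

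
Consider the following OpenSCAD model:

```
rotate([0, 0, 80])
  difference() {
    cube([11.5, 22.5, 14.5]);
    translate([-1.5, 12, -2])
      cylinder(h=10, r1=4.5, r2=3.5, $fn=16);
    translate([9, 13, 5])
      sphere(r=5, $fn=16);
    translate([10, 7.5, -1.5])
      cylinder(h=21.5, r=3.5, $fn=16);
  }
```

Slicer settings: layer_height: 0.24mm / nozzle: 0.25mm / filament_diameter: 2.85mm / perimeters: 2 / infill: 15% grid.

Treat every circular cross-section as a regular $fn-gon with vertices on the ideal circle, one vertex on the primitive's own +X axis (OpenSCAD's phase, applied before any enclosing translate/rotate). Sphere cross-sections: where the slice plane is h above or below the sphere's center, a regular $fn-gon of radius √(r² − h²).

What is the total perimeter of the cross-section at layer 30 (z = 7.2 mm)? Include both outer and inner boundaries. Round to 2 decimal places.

80.59 mm

At z = 7.2 mm: the 11.5×22.5 cube contributes its full rectangle (perimeter 68.00 mm); the cone at (-1.5, 12) (r1=4.5→r2=3.5) has section circumradius 3.580 here — a regular 16-gon (perimeter = 2·16·3.580·sin(180°/16) = 22.35 mm); the r=5 sphere at (9, 13) slices to a regular 16-gon of circumradius 4.490 (√(r²−h²) with h=2.2 from center) (perimeter = 2·16·4.490·sin(180°/16) = 28.03 mm); the cylinder at (10, 7.5): section is a regular 16-gon, circumradius r=3.5 (perimeter = 2·16·3.500·sin(180°/16) = 21.85 mm); Subtracting the remaining from the first: starting from the 11.5×22.5 cube, the cone at (-1.5, 12) partially overlaps it — only the 9.33 mm² overlap (of its 39.24 mm²) is removed, clipping the outline; the r=5 sphere at (9, 13) partially overlaps it — only the 51.78 mm² overlap (of its 61.72 mm²) is removed, clipping the outline; the r=3.5 cylinder at (10, 7.5) partially overlaps it — only the 20.65 mm² overlap (of its 37.50 mm²) is removed, clipping the outline — boundary = 80.59 mm; (rotated 80° about Z; rotation is an isometry so areas/perimeters/island counts are preserved). Overall, the cross-section is a single solid region. Total boundary length (outer) = 80.59 mm.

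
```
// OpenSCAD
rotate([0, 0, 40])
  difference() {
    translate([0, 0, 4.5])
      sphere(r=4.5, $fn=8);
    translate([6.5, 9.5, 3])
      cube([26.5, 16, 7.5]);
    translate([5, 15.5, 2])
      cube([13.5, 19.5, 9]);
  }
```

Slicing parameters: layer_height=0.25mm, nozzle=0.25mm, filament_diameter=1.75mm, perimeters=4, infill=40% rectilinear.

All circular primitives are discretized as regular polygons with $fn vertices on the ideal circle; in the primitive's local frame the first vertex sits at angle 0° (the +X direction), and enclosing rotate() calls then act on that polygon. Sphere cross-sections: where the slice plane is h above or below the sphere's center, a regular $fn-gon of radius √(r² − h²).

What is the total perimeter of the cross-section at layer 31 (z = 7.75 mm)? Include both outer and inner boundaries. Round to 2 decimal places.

At z = 7.75 mm: the r=4.5 sphere slices to a regular 8-gon of circumradius 3.112 (√(r²−h²) with h=3.25 from center) (perimeter = 2·8·3.112·sin(180°/8) = 19.06 mm); the cube at (6.5, 9.5) is present — its section is the full 26.5×16 rectangle (perimeter 85.00 mm); the 13.5×19.5 cube at (5, 15.5) contributes its full rectangle (perimeter 66.00 mm); Taking the first minus the rest: starting from the r=4.5 sphere, the 26.5×16 cube at (6.5, 9.5) misses the remaining region (no effect); the 13.5×19.5 cube at (5, 15.5) misses the remaining region (no effect) — boundary = 19.06 mm; (rotated 40° about Z; rotation is an isometry so areas/perimeters/island counts are preserved). Overall, the cross-section is a single solid region. Total boundary length (outer) = 19.06 mm.

19.06 mm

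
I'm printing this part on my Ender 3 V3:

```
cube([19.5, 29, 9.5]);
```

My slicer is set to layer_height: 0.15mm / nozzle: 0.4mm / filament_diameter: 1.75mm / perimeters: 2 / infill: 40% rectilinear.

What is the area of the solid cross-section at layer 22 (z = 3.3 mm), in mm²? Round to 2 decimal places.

565.50 mm²

At z = 3.3 mm: the cube is present — its section is the full 19.5×29 rectangle (area 565.50 mm²). Overall, the cross-section is a single solid region. Net area = 565.50 mm².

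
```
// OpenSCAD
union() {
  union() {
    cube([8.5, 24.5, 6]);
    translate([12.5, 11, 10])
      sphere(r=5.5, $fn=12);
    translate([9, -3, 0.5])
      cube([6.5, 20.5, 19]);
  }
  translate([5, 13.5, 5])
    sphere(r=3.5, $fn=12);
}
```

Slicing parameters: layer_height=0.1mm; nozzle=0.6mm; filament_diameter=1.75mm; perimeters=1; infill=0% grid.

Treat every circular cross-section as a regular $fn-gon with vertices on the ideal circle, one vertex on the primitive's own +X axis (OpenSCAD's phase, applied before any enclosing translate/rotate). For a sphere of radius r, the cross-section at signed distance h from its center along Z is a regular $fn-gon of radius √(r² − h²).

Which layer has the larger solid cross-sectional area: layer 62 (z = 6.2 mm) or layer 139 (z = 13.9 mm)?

Layer 62 (z = 6.2): the cube is not intersected at this z (z outside [0, 6]); the sphere at (12.5, 11): section is a regular 12-gon, circumradius = √(r²−h²) = √(5.5²−3.8²) = 3.976 (area = (12/2)·3.976²·sin(360°/12) = 47.43 mm²); the cube at (9, -3) is present — its section is the full 6.5×20.5 rectangle (area 133.25 mm²); Combining (union): the regions partially overlap — summed areas 180.68 mm² minus the doubly-counted overlap 43.56 mm² gives 137.12 mm² — area = 137.12 mm²; the sphere at (5, 13.5): section is a regular 12-gon, circumradius = √(r²−h²) = √(3.5²−1.2²) = 3.288 (area = (12/2)·3.288²·sin(360°/12) = 32.43 mm²); Merging all regions: the 2 present regions are separate (no shared area or edge), so areas and boundary lengths simply add and each stays a separate island — area = 169.55 mm². So its area = 169.55 mm². Layer 139 (z = 13.9): the cube is absent (z outside [0, 6]); the r=5.5 sphere at (12.5, 11) slices to a regular 12-gon of circumradius 3.878 (√(r²−h²) with h=3.9 from center) (area = (12/2)·3.878²·sin(360°/12) = 45.12 mm²); the 6.5×20.5 cube at (9, -3) contributes its full rectangle (area 133.25 mm²); Taking the union: the regions partially overlap — summed areas 178.37 mm² minus the doubly-counted overlap 42.06 mm² gives 136.31 mm² — area = 136.31 mm²; the sphere at (5, 13.5) is absent (|z−center|=8.900 > r=3.5); Combining (union): only that combined region is present, so the union is just that shape — area = 136.31 mm². So its area = 136.31 mm². Layer 62 is larger (169.55 vs 136.31 mm²).

layer 62 (z = 6.2 mm)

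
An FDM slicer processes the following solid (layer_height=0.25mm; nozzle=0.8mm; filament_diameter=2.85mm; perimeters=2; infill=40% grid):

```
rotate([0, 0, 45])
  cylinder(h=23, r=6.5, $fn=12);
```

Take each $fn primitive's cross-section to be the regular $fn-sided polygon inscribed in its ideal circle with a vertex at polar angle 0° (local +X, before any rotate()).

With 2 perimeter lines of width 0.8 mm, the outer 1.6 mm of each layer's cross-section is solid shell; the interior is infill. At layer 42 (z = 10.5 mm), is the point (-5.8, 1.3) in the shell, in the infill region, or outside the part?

shell

At z = 10.5 mm: the r=6.5 cylinder gives a regular 12-gon of circumradius 6.5 (constant along its height); (whole slice rotated 45° about Z — lengths, areas and connectivity unchanged). Overall, the cross-section is a single solid region. Undo the 45° rotation: the query point maps to (-3.182, 5.020) in the un-rotated model frame. The nearest boundary edge runs (-3.25, 5.63)→(-5.63, 3.25); distance from the point to it = 0.48 mm. The point is inside the cross-section, 0.48 mm from the nearest boundary — within the 1.6 mm shell band (2 × 0.8).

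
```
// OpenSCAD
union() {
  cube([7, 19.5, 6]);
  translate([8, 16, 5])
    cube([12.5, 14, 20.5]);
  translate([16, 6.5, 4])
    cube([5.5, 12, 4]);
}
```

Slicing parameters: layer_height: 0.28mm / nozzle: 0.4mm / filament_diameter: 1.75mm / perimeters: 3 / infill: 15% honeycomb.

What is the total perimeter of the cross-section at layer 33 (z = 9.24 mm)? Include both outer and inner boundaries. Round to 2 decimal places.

53.00 mm

At z = 9.24 mm: the cube is not intersected at this z (z outside [0, 6]); the cube at (8, 16) is present — its section is the full 12.5×14 rectangle (perimeter 53.00 mm); the cube at (16, 6.5) is not intersected at this z (z outside [4, 8]); Taking the union: only the 12.5×14 cube at (8, 16) is present, so the union is just that shape — boundary = 53.00 mm. Overall, the cross-section is a single solid region. Total boundary length (outer) = 53.00 mm.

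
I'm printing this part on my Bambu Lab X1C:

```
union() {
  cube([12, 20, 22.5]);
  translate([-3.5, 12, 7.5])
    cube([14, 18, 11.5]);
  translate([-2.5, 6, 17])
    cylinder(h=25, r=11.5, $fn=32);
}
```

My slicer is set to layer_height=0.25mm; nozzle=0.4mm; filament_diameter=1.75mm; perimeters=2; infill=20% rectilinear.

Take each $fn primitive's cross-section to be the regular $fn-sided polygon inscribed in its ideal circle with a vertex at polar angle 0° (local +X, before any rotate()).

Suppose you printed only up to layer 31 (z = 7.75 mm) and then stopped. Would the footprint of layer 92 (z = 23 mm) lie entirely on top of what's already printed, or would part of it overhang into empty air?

part overhangs

Compare the two slices. At z = 7.75: the 12×20 cube contributes its full rectangle (area 240.00 mm²); the cube at (-3.5, 12) (footprint 14×18) is included at this height (area 252.00 mm²); the cylinder at (-2.5, 6) is not intersected at this z (z outside [17, 42]); Taking the union: the regions partially overlap — summed areas 492.00 mm² minus the doubly-counted overlap 84.00 mm² gives 408.00 mm² — area = 408.00 mm². At z = 23: the cube does not reach this height (z outside [0, 22.5]); the cube at (-3.5, 12) does not reach this height (z outside [7.5, 19]); the cylinder at (-2.5, 6): section is a regular 32-gon, circumradius r=11.5 (area = (32/2)·11.500²·sin(360°/32) = 412.81 mm²); Taking the union: only the r=11.5 cylinder at (-2.5, 6) is present, so the union is just that shape — area = 412.81 mm². Checking containment: at z = 23 the cross-section extends beyond the z = 7.75 cross-section by about 268.67 mm².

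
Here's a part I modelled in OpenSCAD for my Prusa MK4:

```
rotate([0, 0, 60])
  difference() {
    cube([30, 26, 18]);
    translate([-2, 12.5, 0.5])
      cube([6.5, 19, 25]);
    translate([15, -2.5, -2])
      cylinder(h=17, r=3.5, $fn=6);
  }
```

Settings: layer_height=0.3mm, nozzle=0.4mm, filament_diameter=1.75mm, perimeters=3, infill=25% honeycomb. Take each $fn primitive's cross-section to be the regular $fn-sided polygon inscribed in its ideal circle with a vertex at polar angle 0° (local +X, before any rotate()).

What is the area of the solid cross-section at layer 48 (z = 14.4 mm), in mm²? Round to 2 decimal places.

At z = 14.4 mm: the cube is present — its section is the full 30×26 rectangle (area 780.00 mm²); the 6.5×19 cube at (-2, 12.5) contributes its full rectangle (area 123.50 mm²); the r=3.5 cylinder at (15, -2.5) gives a regular 6-gon of circumradius 3.5 (constant along its height) (area = (6/2)·3.500²·sin(360°/6) = 31.83 mm²); After the difference (first − rest): starting from the 30×26 cube (780.00 mm²), the 6.5×19 cube at (-2, 12.5) partially overlaps it — only the 60.75 mm² overlap (of its 123.50 mm²) is removed, clipping the outline; the r=3.5 cylinder at (15, -2.5) partially overlaps it — only the 2.02 mm² overlap (of its 31.83 mm²) is removed, clipping the outline — area = 717.23 mm²; (whole slice rotated 60° about Z — lengths, areas and connectivity unchanged). Overall, the cross-section is a single solid region. Net area = 717.23 mm².

717.23 mm²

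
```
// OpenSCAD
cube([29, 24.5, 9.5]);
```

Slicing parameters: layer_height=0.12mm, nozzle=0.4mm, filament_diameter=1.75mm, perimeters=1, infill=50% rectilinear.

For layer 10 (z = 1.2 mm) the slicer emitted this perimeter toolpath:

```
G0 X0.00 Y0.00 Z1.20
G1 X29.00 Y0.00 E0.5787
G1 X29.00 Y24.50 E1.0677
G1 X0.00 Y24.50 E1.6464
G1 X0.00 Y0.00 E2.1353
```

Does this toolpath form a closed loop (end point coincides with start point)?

yes

Start point (G0): (0.00, 0.00). End point (last G1): the path returns to the start — closed.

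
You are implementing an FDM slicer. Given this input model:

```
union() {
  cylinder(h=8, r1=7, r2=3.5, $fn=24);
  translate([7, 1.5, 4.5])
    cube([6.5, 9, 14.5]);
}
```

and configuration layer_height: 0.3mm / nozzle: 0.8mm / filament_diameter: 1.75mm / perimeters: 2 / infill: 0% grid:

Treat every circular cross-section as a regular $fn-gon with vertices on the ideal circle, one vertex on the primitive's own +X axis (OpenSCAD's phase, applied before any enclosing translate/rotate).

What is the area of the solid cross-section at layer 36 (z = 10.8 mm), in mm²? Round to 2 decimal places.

58.50 mm²

At z = 10.8 mm: the cone does not reach this height (z outside [0, 8]); the cube at (7, 1.5) is present — its section is the full 6.5×9 rectangle (area 58.50 mm²); Combining (union): only the 6.5×9 cube at (7, 1.5) is present, so the union is just that shape — area = 58.50 mm². Overall, the cross-section is a single solid region. Net area = 58.50 mm².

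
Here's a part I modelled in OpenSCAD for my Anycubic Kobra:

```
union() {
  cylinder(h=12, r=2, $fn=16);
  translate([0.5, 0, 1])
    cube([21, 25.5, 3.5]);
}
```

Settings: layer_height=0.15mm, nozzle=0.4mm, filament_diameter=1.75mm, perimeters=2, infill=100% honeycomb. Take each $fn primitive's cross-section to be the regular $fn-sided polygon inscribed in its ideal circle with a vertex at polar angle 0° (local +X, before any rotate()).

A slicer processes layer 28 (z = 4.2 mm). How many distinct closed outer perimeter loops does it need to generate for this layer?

At z = 4.2 mm: the r=2 cylinder gives a regular 16-gon of circumradius 2 (constant along its height); the cube at (0.5, 0) (footprint 21×25.5) is included at this height; Taking the union: the regions partially overlap (shared area 2.09 mm²), so overlapping operands fuse into one piece — 1 connected region. The result has 1 disconnected region.

1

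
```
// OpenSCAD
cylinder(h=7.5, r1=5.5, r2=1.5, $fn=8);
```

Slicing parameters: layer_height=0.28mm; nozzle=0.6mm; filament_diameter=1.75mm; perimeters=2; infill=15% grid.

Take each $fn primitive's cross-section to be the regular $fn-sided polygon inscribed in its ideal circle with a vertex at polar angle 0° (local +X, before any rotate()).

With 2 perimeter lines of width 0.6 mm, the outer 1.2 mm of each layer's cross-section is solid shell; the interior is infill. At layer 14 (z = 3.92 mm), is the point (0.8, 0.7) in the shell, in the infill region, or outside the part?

At z = 3.92 mm: the cone: at t=0.523 of its height the radius interpolates to r₁+(r₂−r₁)t = 3.409, giving a regular 8-gon of that circumradius. Overall, the cross-section is a single solid region. The nearest boundary edge runs (3.41, 0.00)→(2.41, 2.41); distance from the point to it = 2.14 mm. The point is inside the cross-section and 2.14 mm from the nearest boundary — more than the 1.2 mm shell width (2 × 0.6), so it's in the infill interior.

infill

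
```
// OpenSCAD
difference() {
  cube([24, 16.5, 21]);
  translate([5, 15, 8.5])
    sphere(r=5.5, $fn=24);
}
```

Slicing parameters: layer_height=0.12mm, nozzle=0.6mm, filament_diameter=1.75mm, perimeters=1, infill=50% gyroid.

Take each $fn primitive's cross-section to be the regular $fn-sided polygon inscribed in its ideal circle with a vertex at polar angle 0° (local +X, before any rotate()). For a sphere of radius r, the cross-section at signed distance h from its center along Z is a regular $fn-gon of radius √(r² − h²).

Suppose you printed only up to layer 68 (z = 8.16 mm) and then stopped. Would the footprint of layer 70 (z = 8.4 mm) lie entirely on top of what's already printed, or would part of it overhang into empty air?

entirely on top

Compare the two slices. At z = 8.16: the 24×16.5 cube contributes its full rectangle (area 396.00 mm²); the r=5.5 sphere at (5, 15) slices to a regular 24-gon of circumradius 5.489 (√(r²−h²) with h=0.34 from center) (area = (24/2)·5.489²·sin(360°/24) = 93.59 mm²); After the difference (first − rest): starting from the 24×16.5 cube (396.00 mm²), the r=5.5 sphere at (5, 15) partially overlaps it — only the 61.71 mm² overlap (of its 93.59 mm²) is removed, clipping the outline — area = 334.29 mm². At z = 8.4: the 24×16.5 cube contributes its full rectangle (area 396.00 mm²); the r=5.5 sphere at (5, 15) contributes a regular 24-gon of circumradius √(5.5²−0.1²) = 5.499 (area = (24/2)·5.499²·sin(360°/24) = 93.92 mm²); Subtracting the remaining from the first: starting from the 24×16.5 cube (396.00 mm²), the r=5.5 sphere at (5, 15) partially overlaps it — only the 61.87 mm² overlap (of its 93.92 mm²) is removed, clipping the outline — area = 334.13 mm². Checking containment: the cross-section at z = 8.4 is a subset of the cross-section at z = 8.16.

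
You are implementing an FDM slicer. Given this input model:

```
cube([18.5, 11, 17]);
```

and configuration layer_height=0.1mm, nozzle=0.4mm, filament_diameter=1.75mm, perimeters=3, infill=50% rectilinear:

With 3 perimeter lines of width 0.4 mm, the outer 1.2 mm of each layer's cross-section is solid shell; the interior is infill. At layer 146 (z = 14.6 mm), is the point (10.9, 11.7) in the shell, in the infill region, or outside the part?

outside

At z = 14.6 mm: the cube (footprint 18.5×11) is included at this height. Overall, the cross-section is a single solid region. The nearest boundary edge runs (18.50, 11.00)→(0.00, 11.00); distance from the point to it = 0.70 mm. The point is not inside any of the regions above, so it lies outside the cross-section (0.70 mm from the nearest boundary).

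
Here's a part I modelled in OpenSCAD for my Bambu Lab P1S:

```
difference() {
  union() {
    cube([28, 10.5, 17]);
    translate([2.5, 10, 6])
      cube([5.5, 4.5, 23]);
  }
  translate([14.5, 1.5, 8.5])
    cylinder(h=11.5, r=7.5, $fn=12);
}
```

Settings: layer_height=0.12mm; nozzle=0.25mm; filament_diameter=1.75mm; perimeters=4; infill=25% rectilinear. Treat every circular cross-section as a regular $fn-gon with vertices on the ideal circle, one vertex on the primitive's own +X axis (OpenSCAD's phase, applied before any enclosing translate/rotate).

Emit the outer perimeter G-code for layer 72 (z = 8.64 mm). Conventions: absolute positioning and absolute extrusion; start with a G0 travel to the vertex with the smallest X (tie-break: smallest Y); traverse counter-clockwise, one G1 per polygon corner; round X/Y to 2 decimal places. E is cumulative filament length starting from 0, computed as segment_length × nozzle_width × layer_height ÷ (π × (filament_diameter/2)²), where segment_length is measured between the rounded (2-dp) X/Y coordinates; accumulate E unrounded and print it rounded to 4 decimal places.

At z = 8.64 mm: the cube (footprint 28×10.5) is included at this height; the 5.5×4.5 cube at (2.5, 10) contributes its full rectangle; Taking the union: the regions partially overlap (shared area 2.75 mm²), so overlapping operands fuse into one piece — 1 connected region; the r=7.5 cylinder at (14.5, 1.5) gives a regular 12-gon of circumradius 7.5 (constant along its height); After the difference (first − rest): starting from that combined region, the r=7.5 cylinder at (14.5, 1.5) partially overlaps it — only the 106.27 mm² overlap (of its 168.75 mm²) is removed, clipping the outline — 1 connected region. The outline is a single polygon with 17 vertices. Extrusion per mm of travel: 0.25 × 0.12 / (π × 0.875²) = 0.012473. Accumulating E over each segment gives final E = 1.2124.

G0 X0.00 Y0.00 Z8.64
G1 X7.40 Y0.00 E0.0923
G1 X7.00 Y1.50 E0.1117
G1 X8.00 Y5.25 E0.1601
G1 X10.75 Y8.00 E0.2086
G1 X14.50 Y9.00 E0.2570
G1 X18.25 Y8.00 E0.3054
G1 X21.00 Y5.25 E0.3539
G1 X22.00 Y1.50 E0.4023
G1 X21.60 Y0.00 E0.4217
G1 X28.00 Y0.00 E0.5015
G1 X28.00 Y10.50 E0.6324
G1 X8.00 Y10.50 E0.8819
G1 X8.00 Y14.50 E0.9318
G1 X2.50 Y14.50 E1.0004
G1 X2.50 Y10.50 E1.0503
G1 X0.00 Y10.50 E1.0815
G1 X0.00 Y0.00 E1.2124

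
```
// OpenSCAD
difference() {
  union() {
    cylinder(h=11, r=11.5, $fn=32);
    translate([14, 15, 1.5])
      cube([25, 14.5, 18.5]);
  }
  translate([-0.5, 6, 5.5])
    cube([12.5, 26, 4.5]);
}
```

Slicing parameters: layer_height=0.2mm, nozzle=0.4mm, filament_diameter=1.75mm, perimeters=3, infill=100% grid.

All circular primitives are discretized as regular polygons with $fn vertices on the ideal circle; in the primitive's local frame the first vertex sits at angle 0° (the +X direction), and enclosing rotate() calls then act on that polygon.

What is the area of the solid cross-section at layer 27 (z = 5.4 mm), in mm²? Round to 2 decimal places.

775.31 mm²

At z = 5.4 mm: the r=11.5 cylinder gives a regular 32-gon of circumradius 11.5 (constant along its height) (area = (32/2)·11.500²·sin(360°/32) = 412.81 mm²); the 25×14.5 cube at (14, 15) contributes its full rectangle (area 362.50 mm²); Merging all regions: the 2 present regions are separate (no shared area or edge), so areas and boundary lengths simply add and each stays a separate island — area = 775.31 mm²; the cube at (-0.5, 6) is absent (z outside [5.5, 10]); Subtracting the remaining from the first: none of the subtracted shapes is present at this height, so that combined region is unchanged — area = 775.31 mm². Overall, the cross-section has 2 separate islands. Net area = 775.31 mm².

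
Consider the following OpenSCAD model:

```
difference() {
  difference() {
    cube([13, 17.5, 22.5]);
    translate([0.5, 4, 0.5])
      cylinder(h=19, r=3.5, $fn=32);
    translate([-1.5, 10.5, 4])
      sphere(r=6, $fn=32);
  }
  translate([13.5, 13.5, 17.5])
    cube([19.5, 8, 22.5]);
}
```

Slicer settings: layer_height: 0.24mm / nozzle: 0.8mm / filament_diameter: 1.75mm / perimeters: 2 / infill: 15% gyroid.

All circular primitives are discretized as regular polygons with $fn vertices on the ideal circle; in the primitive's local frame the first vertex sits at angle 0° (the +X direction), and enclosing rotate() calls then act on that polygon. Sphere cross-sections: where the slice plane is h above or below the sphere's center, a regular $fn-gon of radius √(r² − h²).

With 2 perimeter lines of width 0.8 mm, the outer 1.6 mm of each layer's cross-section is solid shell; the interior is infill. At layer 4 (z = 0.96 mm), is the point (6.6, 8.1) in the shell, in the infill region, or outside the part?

At z = 0.96 mm: the cube (footprint 13×17.5) is included at this height; the cylinder at (0.5, 4): section is a regular 32-gon, circumradius r=3.5; the r=6 sphere at (-1.5, 10.5) slices to a regular 32-gon of circumradius 5.173 (√(r²−h²) with h=3.04 from center); After the difference (first − rest): starting from the 13×17.5 cube, the r=3.5 cylinder at (0.5, 4) partially overlaps it — only the 22.59 mm² overlap (of its 38.24 mm²) is removed, clipping the outline; the r=6 sphere at (-1.5, 10.5) partially overlaps it — only the 23.72 mm² overlap (of its 83.52 mm²) is removed, clipping the outline — 1 connected region; the cube at (13.5, 13.5) is not intersected at this z (z outside [17.5, 40]); Taking the first minus the rest: none of the subtracted shapes is present at this height, so that combined region is unchanged — 1 connected region. Overall, the cross-section is a single solid region. The nearest boundary edge runs (3.28, 8.52)→(3.57, 9.49); distance from the point to it = 3.30 mm. The point is inside the cross-section and 3.30 mm from the nearest boundary — more than the 1.6 mm shell width (2 × 0.8), so it's in the infill interior.

infill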